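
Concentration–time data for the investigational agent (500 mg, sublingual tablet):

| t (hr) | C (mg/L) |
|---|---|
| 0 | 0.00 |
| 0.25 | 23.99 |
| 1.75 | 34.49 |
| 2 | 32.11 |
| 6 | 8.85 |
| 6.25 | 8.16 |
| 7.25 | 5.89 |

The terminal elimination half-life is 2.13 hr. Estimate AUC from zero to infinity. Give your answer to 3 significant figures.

AUC = 164 mg/L·hr

Trapezoidal AUC_0→7.25:
  [0→0.25]: (0.00+23.99)/2 × 0.25 = 2.99875
  [0.25→1.75]: (23.99+34.49)/2 × 1.5 = 43.86
  [1.75→2]: (34.49+32.11)/2 × 0.25 = 8.325
  [2→6]: (32.11+8.85)/2 × 4 = 81.92
  [6→6.25]: (8.85+8.16)/2 × 0.25 = 2.12625
  [6.25→7.25]: (8.16+5.89)/2 × 1 = 7.025
  Sum = 146.255 mg/L·hr
k_e = ln2 / t½ = 0.693147 / 2.13 = 0.3254 hr^-1
Extrapolated tail: C_last / k_e = 5.89 / 0.3254 = 18.101
AUC_0→∞ = 146.255 + 18.101 = 164.356 mg/L·hr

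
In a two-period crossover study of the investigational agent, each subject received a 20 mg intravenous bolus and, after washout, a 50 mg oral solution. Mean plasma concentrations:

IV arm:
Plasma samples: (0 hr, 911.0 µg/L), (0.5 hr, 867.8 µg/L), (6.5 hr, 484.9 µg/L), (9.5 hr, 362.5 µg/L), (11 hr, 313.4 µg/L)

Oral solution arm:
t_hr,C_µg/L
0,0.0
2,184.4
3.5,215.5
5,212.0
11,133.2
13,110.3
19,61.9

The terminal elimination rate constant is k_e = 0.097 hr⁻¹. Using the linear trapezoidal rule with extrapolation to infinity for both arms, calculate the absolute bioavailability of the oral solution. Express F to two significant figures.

Trapezoidal AUC_0→11 (IV):
  [0→0.5]: (911.0+867.8)/2 × 0.5 = 444.7
  [0.5→6.5]: (867.8+484.9)/2 × 6 = 4058.1
  [6.5→9.5]: (484.9+362.5)/2 × 3 = 1271.1
  [9.5→11]: (362.5+313.4)/2 × 1.5 = 506.925
  Sum = 6280.825 µg/L·hr
IV tail: 313.4/0.097 = 3230.928; AUC_iv,0→∞ = 6280.825 + 3230.928 = 9511.753 µg/L·hr
Trapezoidal AUC_0→19 (oral solution):
  [0→2]: (0.0+184.4)/2 × 2 = 184.4
  [2→3.5]: (184.4+215.5)/2 × 1.5 = 299.925
  [3.5→5]: (215.5+212.0)/2 × 1.5 = 320.625
  [5→11]: (212.0+133.2)/2 × 6 = 1035.6
  [11→13]: (133.2+110.3)/2 × 2 = 243.5
  [13→19]: (110.3+61.9)/2 × 6 = 516.6
  Sum = 2600.65 µg/L·hr
oral solution tail: 61.9/0.097 = 638.144; AUC_ev,0→∞ = 2600.65 + 638.144 = 3238.794 µg/L·hr
F = (AUC_ev/D_ev)/(AUC_iv/D_iv) = (3238.794/50)/(9511.753/20) = 64.77588/475.58765 = 0.1362

F = 0.14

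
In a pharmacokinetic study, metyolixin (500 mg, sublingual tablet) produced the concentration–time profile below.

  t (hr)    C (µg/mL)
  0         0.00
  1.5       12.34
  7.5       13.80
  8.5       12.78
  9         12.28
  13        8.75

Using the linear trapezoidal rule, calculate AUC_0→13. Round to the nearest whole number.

AUC = 149 µg/mL·hr

Trapezoidal AUC_0→13:
  [0→1.5]: (0.00+12.34)/2 × 1.5 = 9.255
  [1.5→7.5]: (12.34+13.80)/2 × 6 = 78.42
  [7.5→8.5]: (13.80+12.78)/2 × 1 = 13.29
  [8.5→9]: (12.78+12.28)/2 × 0.5 = 6.265
  [9→13]: (12.28+8.75)/2 × 4 = 42.06
  Sum = 149.29 µg/mL·hr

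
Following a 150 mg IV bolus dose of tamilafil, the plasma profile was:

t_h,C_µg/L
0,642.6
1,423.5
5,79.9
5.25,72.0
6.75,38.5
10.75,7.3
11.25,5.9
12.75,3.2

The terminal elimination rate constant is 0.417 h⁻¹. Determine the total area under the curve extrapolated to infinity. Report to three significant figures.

Trapezoidal AUC_0→12.75:
  [0→1]: (642.6+423.5)/2 × 1 = 533.05
  [1→5]: (423.5+79.9)/2 × 4 = 1006.8
  [5→5.25]: (79.9+72.0)/2 × 0.25 = 18.9875
  [5.25→6.75]: (72.0+38.5)/2 × 1.5 = 82.875
  [6.75→10.75]: (38.5+7.3)/2 × 4 = 91.6
  [10.75→11.25]: (7.3+5.9)/2 × 0.5 = 3.3
  [11.25→12.75]: (5.9+3.2)/2 × 1.5 = 6.825
  Sum = 1743.4375 µg/L·h
Extrapolated tail: C_last / k_e = 3.2 / 0.417 = 7.674
AUC_0→∞ = 1743.4375 + 7.674 = 1751.1115 µg/L·h

AUC = 1750 µg/L·h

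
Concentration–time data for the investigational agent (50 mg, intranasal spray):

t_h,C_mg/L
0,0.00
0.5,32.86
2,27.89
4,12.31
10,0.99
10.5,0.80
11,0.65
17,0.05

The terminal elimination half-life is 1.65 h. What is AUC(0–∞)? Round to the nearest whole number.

AUC = 137 mg/L·h

Trapezoidal AUC_0→17:
  [0→0.5]: (0.00+32.86)/2 × 0.5 = 8.215
  [0.5→2]: (32.86+27.89)/2 × 1.5 = 45.5625
  [2→4]: (27.89+12.31)/2 × 2 = 40.2
  [4→10]: (12.31+0.99)/2 × 6 = 39.9
  [10→10.5]: (0.99+0.80)/2 × 0.5 = 0.4475
  [10.5→11]: (0.80+0.65)/2 × 0.5 = 0.3625
  [11→17]: (0.65+0.05)/2 × 6 = 2.1
  Sum = 136.7875 mg/L·h
k_e = ln2 / t½ = 0.693147 / 1.65 = 0.4201 h^-1
Extrapolated tail: C_last / k_e = 0.05 / 0.4201 = 0.119
AUC_0→∞ = 136.7875 + 0.119 = 136.9065 mg/L·h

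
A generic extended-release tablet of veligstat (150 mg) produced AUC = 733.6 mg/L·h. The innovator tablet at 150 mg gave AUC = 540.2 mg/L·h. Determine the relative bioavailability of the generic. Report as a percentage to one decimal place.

F_rel = 135.8%

F_rel = (AUC_test/D_test) / (AUC_ref/D_ref)
      = (733.6/150) / (540.2/150)
      = 4.89067 / 3.60133 = 1.3580 = 135.80%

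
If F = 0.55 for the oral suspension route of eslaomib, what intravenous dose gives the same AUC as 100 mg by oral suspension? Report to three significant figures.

Systemic exposure from an extravascular dose = F × D_ev, so the equivalent IV dose is F × D_ev.
D_iv = F × D_ev = 0.55 × 100 = 55 mg

D_iv = 55.0 mg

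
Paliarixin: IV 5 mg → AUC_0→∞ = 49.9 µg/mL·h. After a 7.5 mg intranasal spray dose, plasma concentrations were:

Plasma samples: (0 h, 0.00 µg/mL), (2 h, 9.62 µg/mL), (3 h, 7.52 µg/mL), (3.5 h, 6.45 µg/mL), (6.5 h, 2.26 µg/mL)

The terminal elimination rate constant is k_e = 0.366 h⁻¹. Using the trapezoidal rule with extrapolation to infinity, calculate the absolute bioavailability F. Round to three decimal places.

F = 0.547

Trapezoidal AUC_0→6.5 (intranasal spray):
  [0→2]: (0.00+9.62)/2 × 2 = 9.62
  [2→3]: (9.62+7.52)/2 × 1 = 8.57
  [3→3.5]: (7.52+6.45)/2 × 0.5 = 3.4925
  [3.5→6.5]: (6.45+2.26)/2 × 3 = 13.065
  Sum = 34.7475 µg/mL·h
Tail: C_last/k_e = 2.26/0.366 = 6.175
AUC_0→∞ (intranasal spray) = 34.7475 + 6.175 = 40.9225 µg/mL·h
F = (AUC_ev/D_ev)/(AUC_iv/D_iv) = (40.9225/7.5)/(49.9/5) = 5.45633/9.98 = 0.5467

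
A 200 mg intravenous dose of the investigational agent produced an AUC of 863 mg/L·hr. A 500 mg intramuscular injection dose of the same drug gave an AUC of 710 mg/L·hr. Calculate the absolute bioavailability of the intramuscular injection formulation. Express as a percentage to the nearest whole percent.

F = 33%

F = (AUC_ev / D_ev) / (AUC_iv / D_iv)
  = (710/500) / (863/200)
  = 1.42 / 4.315 = 0.3291
  = 32.91%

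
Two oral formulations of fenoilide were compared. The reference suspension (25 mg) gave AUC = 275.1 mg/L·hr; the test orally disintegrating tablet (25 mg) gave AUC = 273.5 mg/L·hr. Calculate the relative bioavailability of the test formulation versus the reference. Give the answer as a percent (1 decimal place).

F_rel = 99.4%

F_rel = (AUC_test/D_test) / (AUC_ref/D_ref)
      = (273.5/25) / (275.1/25)
      = 10.94 / 11.004 = 0.9942 = 99.42%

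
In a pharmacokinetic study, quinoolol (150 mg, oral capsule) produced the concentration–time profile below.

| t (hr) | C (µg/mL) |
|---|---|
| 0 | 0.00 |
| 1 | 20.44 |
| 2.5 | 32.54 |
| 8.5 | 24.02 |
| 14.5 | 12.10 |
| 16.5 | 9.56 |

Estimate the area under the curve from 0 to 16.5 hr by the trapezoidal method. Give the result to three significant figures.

AUC = 350 µg/mL·hr

Trapezoidal AUC_0→16.5:
  [0→1]: (0.00+20.44)/2 × 1 = 10.22
  [1→2.5]: (20.44+32.54)/2 × 1.5 = 39.735
  [2.5→8.5]: (32.54+24.02)/2 × 6 = 169.68
  [8.5→14.5]: (24.02+12.10)/2 × 6 = 108.36
  [14.5→16.5]: (12.10+9.56)/2 × 2 = 21.66
  Sum = 349.655 µg/mL·hr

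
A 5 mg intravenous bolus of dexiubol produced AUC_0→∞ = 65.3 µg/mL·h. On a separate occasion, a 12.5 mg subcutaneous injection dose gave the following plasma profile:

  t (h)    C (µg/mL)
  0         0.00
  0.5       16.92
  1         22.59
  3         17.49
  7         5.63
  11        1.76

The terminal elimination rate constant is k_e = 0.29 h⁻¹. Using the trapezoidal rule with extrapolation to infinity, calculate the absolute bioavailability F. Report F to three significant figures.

F = 0.743

Trapezoidal AUC_0→11 (subcutaneous injection):
  [0→0.5]: (0.00+16.92)/2 × 0.5 = 4.23
  [0.5→1]: (16.92+22.59)/2 × 0.5 = 9.8775
  [1→3]: (22.59+17.49)/2 × 2 = 40.08
  [3→7]: (17.49+5.63)/2 × 4 = 46.24
  [7→11]: (5.63+1.76)/2 × 4 = 14.78
  Sum = 115.2075 µg/mL·h
Tail: C_last/k_e = 1.76/0.29 = 6.069
AUC_0→∞ (subcutaneous injection) = 115.2075 + 6.069 = 121.2765 µg/mL·h
F = (AUC_ev/D_ev)/(AUC_iv/D_iv) = (121.2765/12.5)/(65.3/5) = 9.70212/13.06 = 0.7429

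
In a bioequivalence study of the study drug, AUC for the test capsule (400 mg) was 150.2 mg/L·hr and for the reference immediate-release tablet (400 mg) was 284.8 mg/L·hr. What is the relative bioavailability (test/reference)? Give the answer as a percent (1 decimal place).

F_rel = (AUC_test/D_test) / (AUC_ref/D_ref)
      = (150.2/400) / (284.8/400)
      = 0.3755 / 0.712 = 0.5274 = 52.74%

F_rel = 52.7%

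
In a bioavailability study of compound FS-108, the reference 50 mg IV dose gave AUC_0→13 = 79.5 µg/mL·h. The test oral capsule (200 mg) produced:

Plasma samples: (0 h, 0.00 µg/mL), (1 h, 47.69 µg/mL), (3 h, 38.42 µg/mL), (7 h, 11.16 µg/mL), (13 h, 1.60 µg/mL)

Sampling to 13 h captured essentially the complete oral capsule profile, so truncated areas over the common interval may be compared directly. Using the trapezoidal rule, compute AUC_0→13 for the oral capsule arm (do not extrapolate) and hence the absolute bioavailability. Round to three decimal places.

F = 0.778

Trapezoidal AUC_0→13 (oral capsule):
  [0→1]: (0.00+47.69)/2 × 1 = 23.845
  [1→3]: (47.69+38.42)/2 × 2 = 86.11
  [3→7]: (38.42+11.16)/2 × 4 = 99.16
  [7→13]: (11.16+1.60)/2 × 6 = 38.28
  Sum = 247.395 µg/mL·h
F = (AUC_ev/D_ev)/(AUC_iv/D_iv) = (247.395/200)/(79.5/50) = 1.236975/1.59 = 0.7780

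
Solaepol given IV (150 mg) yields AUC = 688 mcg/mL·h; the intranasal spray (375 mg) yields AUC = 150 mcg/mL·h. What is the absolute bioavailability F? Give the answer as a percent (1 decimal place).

F = (AUC_ev / D_ev) / (AUC_iv / D_iv)
  = (150/375) / (688/150)
  = 0.4 / 4.58667 = 0.0872
  = 8.72%

F = 8.7%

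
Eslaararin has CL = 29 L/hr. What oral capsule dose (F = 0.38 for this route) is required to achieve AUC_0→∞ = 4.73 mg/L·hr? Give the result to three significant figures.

Dose = CL × AUC_0→∞ / F
     = 29 × 4.73 / 0.38 = 360.974 mg

Dose = 361 mg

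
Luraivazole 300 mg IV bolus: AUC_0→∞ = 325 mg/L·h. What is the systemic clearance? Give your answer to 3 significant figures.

CL = 0.923 L/h

CL = Dose_iv / AUC_0→∞
   = 300 / 325 = 0.923077 L/h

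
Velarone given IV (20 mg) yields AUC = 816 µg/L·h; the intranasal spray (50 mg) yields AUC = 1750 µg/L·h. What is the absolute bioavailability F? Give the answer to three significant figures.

F = 0.858

F = (AUC_ev / D_ev) / (AUC_iv / D_iv)
  = (1750/50) / (816/20)
  = 35 / 40.8 = 0.8578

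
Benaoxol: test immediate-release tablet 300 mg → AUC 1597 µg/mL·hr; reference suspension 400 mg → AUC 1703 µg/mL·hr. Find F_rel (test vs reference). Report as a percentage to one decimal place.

F_rel = (AUC_test/D_test) / (AUC_ref/D_ref)
      = (1597/300) / (1703/400)
      = 5.32333 / 4.2575 = 1.2503 = 125.03%

F_rel = 125.0%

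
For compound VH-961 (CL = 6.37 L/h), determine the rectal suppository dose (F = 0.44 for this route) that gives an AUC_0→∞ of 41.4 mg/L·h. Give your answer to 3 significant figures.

Dose = 599 mg

Dose = CL × AUC_0→∞ / F
     = 6.37 × 41.4 / 0.44 = 599.359 mg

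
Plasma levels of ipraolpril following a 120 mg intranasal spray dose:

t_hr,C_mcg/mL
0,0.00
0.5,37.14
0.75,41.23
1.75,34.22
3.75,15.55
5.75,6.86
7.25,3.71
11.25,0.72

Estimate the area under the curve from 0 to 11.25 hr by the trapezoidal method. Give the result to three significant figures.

Trapezoidal AUC_0→11.25:
  [0→0.5]: (0.00+37.14)/2 × 0.5 = 9.285
  [0.5→0.75]: (37.14+41.23)/2 × 0.25 = 9.79625
  [0.75→1.75]: (41.23+34.22)/2 × 1 = 37.725
  [1.75→3.75]: (34.22+15.55)/2 × 2 = 49.77
  [3.75→5.75]: (15.55+6.86)/2 × 2 = 22.41
  [5.75→7.25]: (6.86+3.71)/2 × 1.5 = 7.9275
  [7.25→11.25]: (3.71+0.72)/2 × 4 = 8.86
  Sum = 145.77375 mcg/mL·hr

AUC = 146 mcg/mL·hr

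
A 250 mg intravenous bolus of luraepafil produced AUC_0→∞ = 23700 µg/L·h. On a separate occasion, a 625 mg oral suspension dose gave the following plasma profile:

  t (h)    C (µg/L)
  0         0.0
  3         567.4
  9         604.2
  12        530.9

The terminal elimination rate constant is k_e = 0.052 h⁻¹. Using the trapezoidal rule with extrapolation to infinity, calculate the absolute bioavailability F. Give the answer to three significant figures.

Trapezoidal AUC_0→12 (oral suspension):
  [0→3]: (0.0+567.4)/2 × 3 = 851.1
  [3→9]: (567.4+604.2)/2 × 6 = 3514.8
  [9→12]: (604.2+530.9)/2 × 3 = 1702.65
  Sum = 6068.55 µg/L·h
Tail: C_last/k_e = 530.9/0.052 = 10209.615
AUC_0→∞ (oral suspension) = 6068.55 + 10209.615 = 16278.165 µg/L·h
F = (AUC_ev/D_ev)/(AUC_iv/D_iv) = (16278.165/625)/(23700/250) = 26.045064/94.8 = 0.2747

F = 0.275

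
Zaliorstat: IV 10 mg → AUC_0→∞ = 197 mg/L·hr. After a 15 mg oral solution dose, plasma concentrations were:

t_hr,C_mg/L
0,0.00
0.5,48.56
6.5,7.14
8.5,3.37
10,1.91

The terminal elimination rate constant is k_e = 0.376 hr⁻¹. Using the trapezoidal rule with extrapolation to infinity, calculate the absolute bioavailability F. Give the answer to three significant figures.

Trapezoidal AUC_0→10 (oral solution):
  [0→0.5]: (0.00+48.56)/2 × 0.5 = 12.14
  [0.5→6.5]: (48.56+7.14)/2 × 6 = 167.1
  [6.5→8.5]: (7.14+3.37)/2 × 2 = 10.51
  [8.5→10]: (3.37+1.91)/2 × 1.5 = 3.96
  Sum = 193.71 mg/L·hr
Tail: C_last/k_e = 1.91/0.376 = 5.080
AUC_0→∞ (oral solution) = 193.71 + 5.080 = 198.79 mg/L·hr
F = (AUC_ev/D_ev)/(AUC_iv/D_iv) = (198.79/15)/(197/10) = 13.2527/19.7 = 0.6727

F = 0.673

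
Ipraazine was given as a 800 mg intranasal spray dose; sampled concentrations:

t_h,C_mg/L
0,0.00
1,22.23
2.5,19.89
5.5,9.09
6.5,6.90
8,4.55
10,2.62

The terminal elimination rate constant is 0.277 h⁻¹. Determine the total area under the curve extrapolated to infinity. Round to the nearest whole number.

Trapezoidal AUC_0→10:
  [0→1]: (0.00+22.23)/2 × 1 = 11.115
  [1→2.5]: (22.23+19.89)/2 × 1.5 = 31.59
  [2.5→5.5]: (19.89+9.09)/2 × 3 = 43.47
  [5.5→6.5]: (9.09+6.90)/2 × 1 = 7.995
  [6.5→8]: (6.90+4.55)/2 × 1.5 = 8.5875
  [8→10]: (4.55+2.62)/2 × 2 = 7.17
  Sum = 109.9275 mg/L·h
Extrapolated tail: C_last / k_e = 2.62 / 0.277 = 9.458
AUC_0→∞ = 109.9275 + 9.458 = 119.3855 mg/L·h

AUC = 119 mg/L·h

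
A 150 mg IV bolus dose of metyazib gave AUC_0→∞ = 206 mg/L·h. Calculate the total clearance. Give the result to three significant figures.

CL = Dose_iv / AUC_0→∞
   = 150 / 206 = 0.728155 L/h

CL = 0.728 L/h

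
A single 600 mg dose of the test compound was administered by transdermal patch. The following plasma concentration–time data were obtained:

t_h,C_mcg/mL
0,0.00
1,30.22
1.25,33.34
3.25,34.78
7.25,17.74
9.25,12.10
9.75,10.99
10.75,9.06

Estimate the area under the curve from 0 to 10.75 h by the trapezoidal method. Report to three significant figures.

Trapezoidal AUC_0→10.75:
  [0→1]: (0.00+30.22)/2 × 1 = 15.11
  [1→1.25]: (30.22+33.34)/2 × 0.25 = 7.945
  [1.25→3.25]: (33.34+34.78)/2 × 2 = 68.12
  [3.25→7.25]: (34.78+17.74)/2 × 4 = 105.04
  [7.25→9.25]: (17.74+12.10)/2 × 2 = 29.84
  [9.25→9.75]: (12.10+10.99)/2 × 0.5 = 5.7725
  [9.75→10.75]: (10.99+9.06)/2 × 1 = 10.025
  Sum = 241.8525 mcg/mL·h

AUC = 242 mcg/mL·h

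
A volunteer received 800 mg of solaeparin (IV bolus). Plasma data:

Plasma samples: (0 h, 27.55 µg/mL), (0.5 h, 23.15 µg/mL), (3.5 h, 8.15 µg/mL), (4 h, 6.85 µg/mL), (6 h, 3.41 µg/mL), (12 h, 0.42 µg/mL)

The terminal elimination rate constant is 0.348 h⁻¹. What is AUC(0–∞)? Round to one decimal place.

AUC = 86.3 µg/mL·h

Trapezoidal AUC_0→12:
  [0→0.5]: (27.55+23.15)/2 × 0.5 = 12.675
  [0.5→3.5]: (23.15+8.15)/2 × 3 = 46.95
  [3.5→4]: (8.15+6.85)/2 × 0.5 = 3.75
  [4→6]: (6.85+3.41)/2 × 2 = 10.26
  [6→12]: (3.41+0.42)/2 × 6 = 11.49
  Sum = 85.125 µg/mL·h
Extrapolated tail: C_last / k_e = 0.42 / 0.348 = 1.207
AUC_0→∞ = 85.125 + 1.207 = 86.332 µg/mL·h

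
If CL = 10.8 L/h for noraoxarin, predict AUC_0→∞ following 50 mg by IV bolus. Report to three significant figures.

AUC_0→∞ = Dose_iv / CL
        = 50 / 10.8 = 4.62963 mg/L·h

AUC = 4.63 mg/L·h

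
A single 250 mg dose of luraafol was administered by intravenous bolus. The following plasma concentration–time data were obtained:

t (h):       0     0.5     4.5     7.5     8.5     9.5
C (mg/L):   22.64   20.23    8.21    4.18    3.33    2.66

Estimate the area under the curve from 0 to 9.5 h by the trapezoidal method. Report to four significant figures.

Trapezoidal AUC_0→9.5:
  [0→0.5]: (22.64+20.23)/2 × 0.5 = 10.7175
  [0.5→4.5]: (20.23+8.21)/2 × 4 = 56.88
  [4.5→7.5]: (8.21+4.18)/2 × 3 = 18.585
  [7.5→8.5]: (4.18+3.33)/2 × 1 = 3.755
  [8.5→9.5]: (3.33+2.66)/2 × 1 = 2.995
  Sum = 92.9325 mg/L·h

AUC = 92.93 mg/L·h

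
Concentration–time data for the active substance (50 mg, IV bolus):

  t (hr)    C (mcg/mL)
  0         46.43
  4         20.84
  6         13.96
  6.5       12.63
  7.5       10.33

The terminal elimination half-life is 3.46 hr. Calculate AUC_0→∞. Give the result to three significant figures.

AUC = 239 mcg/mL·hr

Trapezoidal AUC_0→7.5:
  [0→4]: (46.43+20.84)/2 × 4 = 134.54
  [4→6]: (20.84+13.96)/2 × 2 = 34.8
  [6→6.5]: (13.96+12.63)/2 × 0.5 = 6.6475
  [6.5→7.5]: (12.63+10.33)/2 × 1 = 11.48
  Sum = 187.4675 mcg/mL·hr
k_e = ln2 / t½ = 0.693147 / 3.46 = 0.2003 hr^-1
Extrapolated tail: C_last / k_e = 10.33 / 0.2003 = 51.573
AUC_0→∞ = 187.4675 + 51.573 = 239.0405 mcg/mL·hr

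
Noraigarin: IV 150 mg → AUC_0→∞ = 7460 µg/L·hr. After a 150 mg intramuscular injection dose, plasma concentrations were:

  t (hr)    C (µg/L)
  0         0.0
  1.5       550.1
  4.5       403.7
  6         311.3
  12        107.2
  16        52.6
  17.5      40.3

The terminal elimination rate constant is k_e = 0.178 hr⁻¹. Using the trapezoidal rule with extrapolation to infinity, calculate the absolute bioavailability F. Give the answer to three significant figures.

Trapezoidal AUC_0→17.5 (intramuscular injection):
  [0→1.5]: (0.0+550.1)/2 × 1.5 = 412.575
  [1.5→4.5]: (550.1+403.7)/2 × 3 = 1430.7
  [4.5→6]: (403.7+311.3)/2 × 1.5 = 536.25
  [6→12]: (311.3+107.2)/2 × 6 = 1255.5
  [12→16]: (107.2+52.6)/2 × 4 = 319.6
  [16→17.5]: (52.6+40.3)/2 × 1.5 = 69.675
  Sum = 4024.3 µg/L·hr
Tail: C_last/k_e = 40.3/0.178 = 226.404
AUC_0→∞ (intramuscular injection) = 4024.3 + 226.404 = 4250.704 µg/L·hr
F = (AUC_ev/D_ev)/(AUC_iv/D_iv) = (4250.704/150)/(7460/150) = 28.338/49.7333 = 0.5698

F = 0.570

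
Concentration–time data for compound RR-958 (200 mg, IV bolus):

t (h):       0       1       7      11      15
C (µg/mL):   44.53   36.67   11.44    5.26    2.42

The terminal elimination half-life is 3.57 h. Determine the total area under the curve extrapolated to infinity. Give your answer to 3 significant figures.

AUC = 246 µg/mL·h

Trapezoidal AUC_0→15:
  [0→1]: (44.53+36.67)/2 × 1 = 40.6
  [1→7]: (36.67+11.44)/2 × 6 = 144.33
  [7→11]: (11.44+5.26)/2 × 4 = 33.4
  [11→15]: (5.26+2.42)/2 × 4 = 15.36
  Sum = 233.69 µg/mL·h
k_e = ln2 / t½ = 0.693147 / 3.57 = 0.1942 h^-1
Extrapolated tail: C_last / k_e = 2.42 / 0.1942 = 12.461
AUC_0→∞ = 233.69 + 12.461 = 246.151 µg/mL·h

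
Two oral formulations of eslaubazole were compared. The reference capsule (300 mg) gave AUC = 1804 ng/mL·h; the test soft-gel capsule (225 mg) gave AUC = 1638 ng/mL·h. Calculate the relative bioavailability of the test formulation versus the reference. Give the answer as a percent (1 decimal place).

F_rel = 121.1%

F_rel = (AUC_test/D_test) / (AUC_ref/D_ref)
      = (1638/225) / (1804/300)
      = 7.28 / 6.01333 = 1.2106 = 121.06%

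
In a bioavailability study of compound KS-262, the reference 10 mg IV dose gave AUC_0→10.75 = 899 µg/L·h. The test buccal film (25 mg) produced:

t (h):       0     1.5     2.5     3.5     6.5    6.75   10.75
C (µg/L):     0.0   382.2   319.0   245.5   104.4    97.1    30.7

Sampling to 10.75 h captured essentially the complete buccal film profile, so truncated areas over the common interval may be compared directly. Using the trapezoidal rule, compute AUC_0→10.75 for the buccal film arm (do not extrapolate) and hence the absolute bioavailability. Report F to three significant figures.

Trapezoidal AUC_0→10.75 (buccal film):
  [0→1.5]: (0.0+382.2)/2 × 1.5 = 286.65
  [1.5→2.5]: (382.2+319.0)/2 × 1 = 350.6
  [2.5→3.5]: (319.0+245.5)/2 × 1 = 282.25
  [3.5→6.5]: (245.5+104.4)/2 × 3 = 524.85
  [6.5→6.75]: (104.4+97.1)/2 × 0.25 = 25.1875
  [6.75→10.75]: (97.1+30.7)/2 × 4 = 255.6
  Sum = 1725.1375 µg/L·h
F = (AUC_ev/D_ev)/(AUC_iv/D_iv) = (1725.1375/25)/(899/10) = 69.0055/89.9 = 0.7676

F = 0.768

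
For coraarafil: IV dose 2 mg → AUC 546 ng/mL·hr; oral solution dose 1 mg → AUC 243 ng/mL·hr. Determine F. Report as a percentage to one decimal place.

F = (AUC_ev / D_ev) / (AUC_iv / D_iv)
  = (243/1) / (546/2)
  = 243 / 273 = 0.8901
  = 89.01%

F = 89.0%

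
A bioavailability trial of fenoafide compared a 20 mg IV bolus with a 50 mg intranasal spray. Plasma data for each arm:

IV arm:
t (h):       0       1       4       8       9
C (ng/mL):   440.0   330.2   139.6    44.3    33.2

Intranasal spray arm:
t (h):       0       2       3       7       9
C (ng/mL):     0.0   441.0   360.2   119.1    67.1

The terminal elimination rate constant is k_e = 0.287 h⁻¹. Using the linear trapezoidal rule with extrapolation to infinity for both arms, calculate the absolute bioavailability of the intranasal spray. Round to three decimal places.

F = 0.551

Trapezoidal AUC_0→9 (IV):
  [0→1]: (440.0+330.2)/2 × 1 = 385.1
  [1→4]: (330.2+139.6)/2 × 3 = 704.7
  [4→8]: (139.6+44.3)/2 × 4 = 367.8
  [8→9]: (44.3+33.2)/2 × 1 = 38.75
  Sum = 1496.35 ng/mL·h
IV tail: 33.2/0.287 = 115.679; AUC_iv,0→∞ = 1496.35 + 115.679 = 1612.029 ng/mL·h
Trapezoidal AUC_0→9 (intranasal spray):
  [0→2]: (0.0+441.0)/2 × 2 = 441.0
  [2→3]: (441.0+360.2)/2 × 1 = 400.6
  [3→7]: (360.2+119.1)/2 × 4 = 958.6
  [7→9]: (119.1+67.1)/2 × 2 = 186.2
  Sum = 1986.4 ng/mL·h
intranasal spray tail: 67.1/0.287 = 233.798; AUC_ev,0→∞ = 1986.4 + 233.798 = 2220.198 ng/mL·h
F = (AUC_ev/D_ev)/(AUC_iv/D_iv) = (2220.198/50)/(1612.029/20) = 44.40396/80.60145 = 0.5509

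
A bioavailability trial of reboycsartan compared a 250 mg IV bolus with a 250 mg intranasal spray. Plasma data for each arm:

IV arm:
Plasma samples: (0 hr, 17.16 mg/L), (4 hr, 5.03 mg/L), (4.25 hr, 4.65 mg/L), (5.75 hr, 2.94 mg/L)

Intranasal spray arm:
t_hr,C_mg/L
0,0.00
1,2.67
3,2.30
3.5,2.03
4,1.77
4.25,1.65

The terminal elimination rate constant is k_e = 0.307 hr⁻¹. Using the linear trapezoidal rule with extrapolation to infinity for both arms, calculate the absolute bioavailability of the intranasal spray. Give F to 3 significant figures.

F = 0.232

Trapezoidal AUC_0→5.75 (IV):
  [0→4]: (17.16+5.03)/2 × 4 = 44.38
  [4→4.25]: (5.03+4.65)/2 × 0.25 = 1.21
  [4.25→5.75]: (4.65+2.94)/2 × 1.5 = 5.6925
  Sum = 51.2825 mg/L·hr
IV tail: 2.94/0.307 = 9.577; AUC_iv,0→∞ = 51.2825 + 9.577 = 60.8595 mg/L·hr
Trapezoidal AUC_0→4.25 (intranasal spray):
  [0→1]: (0.00+2.67)/2 × 1 = 1.335
  [1→3]: (2.67+2.30)/2 × 2 = 4.97
  [3→3.5]: (2.30+2.03)/2 × 0.5 = 1.0825
  [3.5→4]: (2.03+1.77)/2 × 0.5 = 0.95
  [4→4.25]: (1.77+1.65)/2 × 0.25 = 0.4275
  Sum = 8.765 mg/L·hr
intranasal spray tail: 1.65/0.307 = 5.375; AUC_ev,0→∞ = 8.765 + 5.375 = 14.14 mg/L·hr
F = (AUC_ev/D_ev)/(AUC_iv/D_iv) = (14.14/250)/(60.8595/250) = 0.05656/0.243438 = 0.2323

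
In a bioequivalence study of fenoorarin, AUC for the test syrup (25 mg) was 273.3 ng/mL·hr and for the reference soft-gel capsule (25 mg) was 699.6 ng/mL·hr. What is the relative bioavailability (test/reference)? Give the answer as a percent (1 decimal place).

F_rel = (AUC_test/D_test) / (AUC_ref/D_ref)
      = (273.3/25) / (699.6/25)
      = 10.932 / 27.984 = 0.3907 = 39.07%

F_rel = 39.1%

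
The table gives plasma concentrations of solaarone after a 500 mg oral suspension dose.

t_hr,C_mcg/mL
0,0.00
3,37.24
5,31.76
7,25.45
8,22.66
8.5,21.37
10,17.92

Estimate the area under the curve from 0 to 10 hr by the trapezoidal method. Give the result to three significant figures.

Trapezoidal AUC_0→10:
  [0→3]: (0.00+37.24)/2 × 3 = 55.86
  [3→5]: (37.24+31.76)/2 × 2 = 69.0
  [5→7]: (31.76+25.45)/2 × 2 = 57.21
  [7→8]: (25.45+22.66)/2 × 1 = 24.055
  [8→8.5]: (22.66+21.37)/2 × 0.5 = 11.0075
  [8.5→10]: (21.37+17.92)/2 × 1.5 = 29.4675
  Sum = 246.6 mcg/mL·hr

AUC = 247 mcg/mL·hr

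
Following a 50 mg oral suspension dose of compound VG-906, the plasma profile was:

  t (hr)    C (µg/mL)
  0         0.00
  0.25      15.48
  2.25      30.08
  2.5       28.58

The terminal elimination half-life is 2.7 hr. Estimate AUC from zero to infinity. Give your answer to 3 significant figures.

AUC = 166 µg/mL·hr

Trapezoidal AUC_0→2.5:
  [0→0.25]: (0.00+15.48)/2 × 0.25 = 1.935
  [0.25→2.25]: (15.48+30.08)/2 × 2 = 45.56
  [2.25→2.5]: (30.08+28.58)/2 × 0.25 = 7.3325
  Sum = 54.8275 µg/mL·hr
k_e = ln2 / t½ = 0.693147 / 2.7 = 0.2567 hr^-1
Extrapolated tail: C_last / k_e = 28.58 / 0.2567 = 111.336
AUC_0→∞ = 54.8275 + 111.336 = 166.1635 µg/mL·hr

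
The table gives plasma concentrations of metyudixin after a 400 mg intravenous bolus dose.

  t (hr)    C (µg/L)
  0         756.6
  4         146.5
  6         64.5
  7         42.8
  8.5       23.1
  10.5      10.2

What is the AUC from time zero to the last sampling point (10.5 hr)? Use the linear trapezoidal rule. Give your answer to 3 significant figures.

Trapezoidal AUC_0→10.5:
  [0→4]: (756.6+146.5)/2 × 4 = 1806.2
  [4→6]: (146.5+64.5)/2 × 2 = 211.0
  [6→7]: (64.5+42.8)/2 × 1 = 53.65
  [7→8.5]: (42.8+23.1)/2 × 1.5 = 49.425
  [8.5→10.5]: (23.1+10.2)/2 × 2 = 33.3
  Sum = 2153.575 µg/L·hr

AUC = 2150 µg/L·hr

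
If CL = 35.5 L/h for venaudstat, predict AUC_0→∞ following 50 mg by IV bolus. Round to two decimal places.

AUC_0→∞ = Dose_iv / CL
        = 50 / 35.5 = 1.40845 mg/L·h

AUC = 1.41 mg/L·h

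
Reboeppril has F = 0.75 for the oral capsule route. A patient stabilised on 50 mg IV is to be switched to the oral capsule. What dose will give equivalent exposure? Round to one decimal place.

For equal systemic exposure: F × D_ev = D_iv
D_ev = D_iv / F = 50 / 0.75 = 66.6667 mg

D_oral = 66.7 mg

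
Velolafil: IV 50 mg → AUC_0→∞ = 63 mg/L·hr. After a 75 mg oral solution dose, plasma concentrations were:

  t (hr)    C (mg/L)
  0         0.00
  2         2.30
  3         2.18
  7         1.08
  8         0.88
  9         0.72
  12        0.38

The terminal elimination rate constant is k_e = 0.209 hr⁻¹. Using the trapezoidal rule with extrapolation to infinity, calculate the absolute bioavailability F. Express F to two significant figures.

Trapezoidal AUC_0→12 (oral solution):
  [0→2]: (0.00+2.30)/2 × 2 = 2.3
  [2→3]: (2.30+2.18)/2 × 1 = 2.24
  [3→7]: (2.18+1.08)/2 × 4 = 6.52
  [7→8]: (1.08+0.88)/2 × 1 = 0.98
  [8→9]: (0.88+0.72)/2 × 1 = 0.8
  [9→12]: (0.72+0.38)/2 × 3 = 1.65
  Sum = 14.49 mg/L·hr
Tail: C_last/k_e = 0.38/0.209 = 1.818
AUC_0→∞ (oral solution) = 14.49 + 1.818 = 16.308 mg/L·hr
F = (AUC_ev/D_ev)/(AUC_iv/D_iv) = (16.308/75)/(63/50) = 0.21744/1.26 = 0.1726

F = 0.17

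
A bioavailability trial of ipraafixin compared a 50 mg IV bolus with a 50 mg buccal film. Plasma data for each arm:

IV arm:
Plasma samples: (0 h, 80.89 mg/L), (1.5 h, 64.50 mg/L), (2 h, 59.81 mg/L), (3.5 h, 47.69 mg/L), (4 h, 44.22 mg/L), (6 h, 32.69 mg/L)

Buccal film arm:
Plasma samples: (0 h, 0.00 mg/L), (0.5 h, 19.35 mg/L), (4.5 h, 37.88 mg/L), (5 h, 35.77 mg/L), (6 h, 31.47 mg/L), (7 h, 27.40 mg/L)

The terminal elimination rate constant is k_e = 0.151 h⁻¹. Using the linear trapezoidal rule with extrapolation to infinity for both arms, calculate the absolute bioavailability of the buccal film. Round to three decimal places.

Trapezoidal AUC_0→6 (IV):
  [0→1.5]: (80.89+64.50)/2 × 1.5 = 109.0425
  [1.5→2]: (64.50+59.81)/2 × 0.5 = 31.0775
  [2→3.5]: (59.81+47.69)/2 × 1.5 = 80.625
  [3.5→4]: (47.69+44.22)/2 × 0.5 = 22.9775
  [4→6]: (44.22+32.69)/2 × 2 = 76.91
  Sum = 320.6325 mg/L·h
IV tail: 32.69/0.151 = 216.490; AUC_iv,0→∞ = 320.6325 + 216.490 = 537.1225 mg/L·h
Trapezoidal AUC_0→7 (buccal film):
  [0→0.5]: (0.00+19.35)/2 × 0.5 = 4.8375
  [0.5→4.5]: (19.35+37.88)/2 × 4 = 114.46
  [4.5→5]: (37.88+35.77)/2 × 0.5 = 18.4125
  [5→6]: (35.77+31.47)/2 × 1 = 33.62
  [6→7]: (31.47+27.40)/2 × 1 = 29.435
  Sum = 200.765 mg/L·h
buccal film tail: 27.40/0.151 = 181.457; AUC_ev,0→∞ = 200.765 + 181.457 = 382.222 mg/L·h
F = (AUC_ev/D_ev)/(AUC_iv/D_iv) = (382.222/50)/(537.1225/50) = 7.64444/10.74245 = 0.7116

F = 0.712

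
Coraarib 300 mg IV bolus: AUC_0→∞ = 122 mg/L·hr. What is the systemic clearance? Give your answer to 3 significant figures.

CL = 2.46 L/hr

CL = Dose_iv / AUC_0→∞
   = 300 / 122 = 2.45902 L/hr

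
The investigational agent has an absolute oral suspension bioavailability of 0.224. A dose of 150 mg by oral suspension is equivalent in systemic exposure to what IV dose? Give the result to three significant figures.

Systemic exposure from an extravascular dose = F × D_ev, so the equivalent IV dose is F × D_ev.
D_iv = F × D_ev = 0.224 × 150 = 33.6 mg

D_iv = 33.6 mg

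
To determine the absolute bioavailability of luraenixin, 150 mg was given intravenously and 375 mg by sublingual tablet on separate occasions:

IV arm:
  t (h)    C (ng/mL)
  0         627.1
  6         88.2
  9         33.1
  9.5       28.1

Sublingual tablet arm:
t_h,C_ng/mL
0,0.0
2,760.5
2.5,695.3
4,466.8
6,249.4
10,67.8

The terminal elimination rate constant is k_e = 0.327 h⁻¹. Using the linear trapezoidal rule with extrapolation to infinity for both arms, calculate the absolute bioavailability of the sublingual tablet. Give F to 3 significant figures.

Trapezoidal AUC_0→9.5 (IV):
  [0→6]: (627.1+88.2)/2 × 6 = 2145.9
  [6→9]: (88.2+33.1)/2 × 3 = 181.95
  [9→9.5]: (33.1+28.1)/2 × 0.5 = 15.3
  Sum = 2343.15 ng/mL·h
IV tail: 28.1/0.327 = 85.933; AUC_iv,0→∞ = 2343.15 + 85.933 = 2429.083 ng/mL·h
Trapezoidal AUC_0→10 (sublingual tablet):
  [0→2]: (0.0+760.5)/2 × 2 = 760.5
  [2→2.5]: (760.5+695.3)/2 × 0.5 = 363.95
  [2.5→4]: (695.3+466.8)/2 × 1.5 = 871.575
  [4→6]: (466.8+249.4)/2 × 2 = 716.2
  [6→10]: (249.4+67.8)/2 × 4 = 634.4
  Sum = 3346.625 ng/mL·h
sublingual tablet tail: 67.8/0.327 = 207.339; AUC_ev,0→∞ = 3346.625 + 207.339 = 3553.964 ng/mL·h
F = (AUC_ev/D_ev)/(AUC_iv/D_iv) = (3553.964/375)/(2429.083/150) = 9.47724/16.1939 = 0.5852

F = 0.585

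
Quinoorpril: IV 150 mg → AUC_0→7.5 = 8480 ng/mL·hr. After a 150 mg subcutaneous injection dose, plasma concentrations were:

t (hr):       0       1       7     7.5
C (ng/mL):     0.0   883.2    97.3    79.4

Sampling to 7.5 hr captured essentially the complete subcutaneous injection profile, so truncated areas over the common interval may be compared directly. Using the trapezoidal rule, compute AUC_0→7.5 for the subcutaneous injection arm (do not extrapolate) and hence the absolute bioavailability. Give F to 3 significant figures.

Trapezoidal AUC_0→7.5 (subcutaneous injection):
  [0→1]: (0.0+883.2)/2 × 1 = 441.6
  [1→7]: (883.2+97.3)/2 × 6 = 2941.5
  [7→7.5]: (97.3+79.4)/2 × 0.5 = 44.175
  Sum = 3427.275 ng/mL·hr
F = (AUC_ev/D_ev)/(AUC_iv/D_iv) = (3427.275/150)/(8480/150) = 22.8485/56.5333 = 0.4042

F = 0.404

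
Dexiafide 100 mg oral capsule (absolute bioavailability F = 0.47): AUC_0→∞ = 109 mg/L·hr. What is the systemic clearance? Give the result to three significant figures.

CL = 0.431 L/hr

CL = F × Dose / AUC_0→∞
   = 0.47 × 100 / 109 = 0.431193 L/hr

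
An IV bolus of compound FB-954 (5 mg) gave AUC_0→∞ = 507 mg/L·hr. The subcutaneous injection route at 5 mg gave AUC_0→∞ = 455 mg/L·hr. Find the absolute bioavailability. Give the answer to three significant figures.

F = 0.897

F = (AUC_ev / D_ev) / (AUC_iv / D_iv)
  = (455/5) / (507/5)
  = 91 / 101.4 = 0.8974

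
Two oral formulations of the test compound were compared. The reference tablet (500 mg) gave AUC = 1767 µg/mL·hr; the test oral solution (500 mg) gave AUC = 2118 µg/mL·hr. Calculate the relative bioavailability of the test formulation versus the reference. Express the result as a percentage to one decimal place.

F_rel = (AUC_test/D_test) / (AUC_ref/D_ref)
      = (2118/500) / (1767/500)
      = 4.236 / 3.534 = 1.1986 = 119.86%

F_rel = 119.9%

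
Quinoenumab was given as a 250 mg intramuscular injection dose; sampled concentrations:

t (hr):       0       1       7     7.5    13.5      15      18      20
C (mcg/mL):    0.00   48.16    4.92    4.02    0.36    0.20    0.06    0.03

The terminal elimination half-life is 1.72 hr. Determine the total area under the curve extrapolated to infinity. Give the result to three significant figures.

AUC = 200 mcg/mL·hr

Trapezoidal AUC_0→20:
  [0→1]: (0.00+48.16)/2 × 1 = 24.08
  [1→7]: (48.16+4.92)/2 × 6 = 159.24
  [7→7.5]: (4.92+4.02)/2 × 0.5 = 2.235
  [7.5→13.5]: (4.02+0.36)/2 × 6 = 13.14
  [13.5→15]: (0.36+0.20)/2 × 1.5 = 0.42
  [15→18]: (0.20+0.06)/2 × 3 = 0.39
  [18→20]: (0.06+0.03)/2 × 2 = 0.09
  Sum = 199.595 mcg/mL·hr
k_e = ln2 / t½ = 0.693147 / 1.72 = 0.4030 hr^-1
Extrapolated tail: C_last / k_e = 0.03 / 0.403 = 0.074
AUC_0→∞ = 199.595 + 0.074 = 199.669 mcg/mL·hr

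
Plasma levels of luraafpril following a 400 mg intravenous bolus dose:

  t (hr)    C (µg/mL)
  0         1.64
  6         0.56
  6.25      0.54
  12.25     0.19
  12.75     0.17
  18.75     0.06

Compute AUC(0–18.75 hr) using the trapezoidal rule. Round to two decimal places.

AUC = 9.71 µg/mL·hr

Trapezoidal AUC_0→18.75:
  [0→6]: (1.64+0.56)/2 × 6 = 6.6
  [6→6.25]: (0.56+0.54)/2 × 0.25 = 0.1375
  [6.25→12.25]: (0.54+0.19)/2 × 6 = 2.19
  [12.25→12.75]: (0.19+0.17)/2 × 0.5 = 0.09
  [12.75→18.75]: (0.17+0.06)/2 × 6 = 0.69
  Sum = 9.7075 µg/mL·hr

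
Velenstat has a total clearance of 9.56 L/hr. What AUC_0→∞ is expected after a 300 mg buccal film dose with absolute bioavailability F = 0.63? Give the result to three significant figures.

AUC_0→∞ = F × Dose / CL
        = 0.63 × 300 / 9.56 = 19.7699 mg/L·hr

AUC = 19.8 mg/L·hr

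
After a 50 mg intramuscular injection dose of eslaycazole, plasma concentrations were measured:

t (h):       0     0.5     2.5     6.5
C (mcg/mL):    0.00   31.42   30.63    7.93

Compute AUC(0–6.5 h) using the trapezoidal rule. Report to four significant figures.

AUC = 147.0 mcg/mL·h

Trapezoidal AUC_0→6.5:
  [0→0.5]: (0.00+31.42)/2 × 0.5 = 7.855
  [0.5→2.5]: (31.42+30.63)/2 × 2 = 62.05
  [2.5→6.5]: (30.63+7.93)/2 × 4 = 77.12
  Sum = 147.025 mcg/mL·h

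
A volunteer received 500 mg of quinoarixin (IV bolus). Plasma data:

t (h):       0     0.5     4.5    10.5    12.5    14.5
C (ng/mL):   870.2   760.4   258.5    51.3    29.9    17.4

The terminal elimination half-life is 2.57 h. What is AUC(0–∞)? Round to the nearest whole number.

AUC = 3568 ng/mL·h

Trapezoidal AUC_0→14.5:
  [0→0.5]: (870.2+760.4)/2 × 0.5 = 407.65
  [0.5→4.5]: (760.4+258.5)/2 × 4 = 2037.8
  [4.5→10.5]: (258.5+51.3)/2 × 6 = 929.4
  [10.5→12.5]: (51.3+29.9)/2 × 2 = 81.2
  [12.5→14.5]: (29.9+17.4)/2 × 2 = 47.3
  Sum = 3503.35 ng/mL·h
k_e = ln2 / t½ = 0.693147 / 2.57 = 0.2697 h^-1
Extrapolated tail: C_last / k_e = 17.4 / 0.2697 = 64.516
AUC_0→∞ = 3503.35 + 64.516 = 3567.866 ng/mL·h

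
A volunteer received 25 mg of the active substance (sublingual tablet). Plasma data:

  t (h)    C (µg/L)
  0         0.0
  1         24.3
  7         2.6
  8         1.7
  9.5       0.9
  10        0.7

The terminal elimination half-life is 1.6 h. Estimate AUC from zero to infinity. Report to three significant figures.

AUC = 99.0 µg/L·h

Trapezoidal AUC_0→10:
  [0→1]: (0.0+24.3)/2 × 1 = 12.15
  [1→7]: (24.3+2.6)/2 × 6 = 80.7
  [7→8]: (2.6+1.7)/2 × 1 = 2.15
  [8→9.5]: (1.7+0.9)/2 × 1.5 = 1.95
  [9.5→10]: (0.9+0.7)/2 × 0.5 = 0.4
  Sum = 97.35 µg/L·h
k_e = ln2 / t½ = 0.693147 / 1.6 = 0.4332 h^-1
Extrapolated tail: C_last / k_e = 0.7 / 0.4332 = 1.616
AUC_0→∞ = 97.35 + 1.616 = 98.966 µg/L·h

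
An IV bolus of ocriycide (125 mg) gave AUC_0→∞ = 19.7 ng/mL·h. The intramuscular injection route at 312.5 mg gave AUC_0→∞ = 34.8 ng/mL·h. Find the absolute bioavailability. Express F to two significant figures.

F = (AUC_ev / D_ev) / (AUC_iv / D_iv)
  = (34.8/312.5) / (19.7/125)
  = 0.11136 / 0.1576 = 0.7066

F = 0.71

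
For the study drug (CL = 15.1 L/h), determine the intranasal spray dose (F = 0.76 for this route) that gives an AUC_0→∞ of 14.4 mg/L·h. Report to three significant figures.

Dose = 286 mg

Dose = CL × AUC_0→∞ / F
     = 15.1 × 14.4 / 0.76 = 286.105 mg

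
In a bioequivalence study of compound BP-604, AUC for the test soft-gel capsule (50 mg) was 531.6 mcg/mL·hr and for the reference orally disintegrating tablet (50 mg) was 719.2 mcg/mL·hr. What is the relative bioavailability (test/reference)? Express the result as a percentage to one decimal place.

F_rel = (AUC_test/D_test) / (AUC_ref/D_ref)
      = (531.6/50) / (719.2/50)
      = 10.632 / 14.384 = 0.7392 = 73.92%

F_rel = 73.9%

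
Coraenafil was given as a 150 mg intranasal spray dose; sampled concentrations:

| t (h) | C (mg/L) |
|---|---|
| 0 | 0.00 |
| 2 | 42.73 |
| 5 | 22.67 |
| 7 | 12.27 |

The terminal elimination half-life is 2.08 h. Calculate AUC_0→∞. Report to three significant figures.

Trapezoidal AUC_0→7:
  [0→2]: (0.00+42.73)/2 × 2 = 42.73
  [2→5]: (42.73+22.67)/2 × 3 = 98.1
  [5→7]: (22.67+12.27)/2 × 2 = 34.94
  Sum = 175.77 mg/L·h
k_e = ln2 / t½ = 0.693147 / 2.08 = 0.3332 h^-1
Extrapolated tail: C_last / k_e = 12.27 / 0.3332 = 36.825
AUC_0→∞ = 175.77 + 36.825 = 212.595 mg/L·h

AUC = 213 mg/L·h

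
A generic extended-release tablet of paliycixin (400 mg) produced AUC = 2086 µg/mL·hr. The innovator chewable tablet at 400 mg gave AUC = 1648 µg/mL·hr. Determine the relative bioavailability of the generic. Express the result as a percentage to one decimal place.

F_rel = (AUC_test/D_test) / (AUC_ref/D_ref)
      = (2086/400) / (1648/400)
      = 5.215 / 4.12 = 1.2658 = 126.58%

F_rel = 126.6%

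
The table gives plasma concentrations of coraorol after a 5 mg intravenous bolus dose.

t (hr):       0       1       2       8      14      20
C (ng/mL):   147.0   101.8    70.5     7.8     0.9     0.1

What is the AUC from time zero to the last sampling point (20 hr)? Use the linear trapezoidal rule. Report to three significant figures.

AUC = 475 ng/mL·hr

Trapezoidal AUC_0→20:
  [0→1]: (147.0+101.8)/2 × 1 = 124.4
  [1→2]: (101.8+70.5)/2 × 1 = 86.15
  [2→8]: (70.5+7.8)/2 × 6 = 234.9
  [8→14]: (7.8+0.9)/2 × 6 = 26.1
  [14→20]: (0.9+0.1)/2 × 6 = 3.0
  Sum = 474.55 ng/mL·hr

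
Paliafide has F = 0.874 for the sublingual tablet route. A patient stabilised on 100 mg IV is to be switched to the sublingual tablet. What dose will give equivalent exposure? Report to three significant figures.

For equal systemic exposure: F × D_ev = D_iv
D_ev = D_iv / F = 100 / 0.874 = 114.416 mg

D_sublingual = 114 mg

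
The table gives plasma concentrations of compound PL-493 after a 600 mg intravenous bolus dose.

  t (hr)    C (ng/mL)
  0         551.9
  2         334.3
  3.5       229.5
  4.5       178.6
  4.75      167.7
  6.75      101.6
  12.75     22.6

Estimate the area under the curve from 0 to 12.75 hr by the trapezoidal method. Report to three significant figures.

Trapezoidal AUC_0→12.75:
  [0→2]: (551.9+334.3)/2 × 2 = 886.2
  [2→3.5]: (334.3+229.5)/2 × 1.5 = 422.85
  [3.5→4.5]: (229.5+178.6)/2 × 1 = 204.05
  [4.5→4.75]: (178.6+167.7)/2 × 0.25 = 43.2875
  [4.75→6.75]: (167.7+101.6)/2 × 2 = 269.3
  [6.75→12.75]: (101.6+22.6)/2 × 6 = 372.6
  Sum = 2198.2875 ng/mL·hr

AUC = 2200 ng/mL·hr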